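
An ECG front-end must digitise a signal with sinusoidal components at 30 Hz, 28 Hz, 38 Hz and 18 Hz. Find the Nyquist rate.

Highest-frequency component: 38 Hz.
Nyquist rate = 2 × 38 Hz = 76 Hz.

76 Hz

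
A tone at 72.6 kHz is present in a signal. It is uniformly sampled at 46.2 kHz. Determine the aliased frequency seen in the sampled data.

72.6 kHz mod fs = 26.4 kHz.
26.4 kHz > fs/2 = 23.1 kHz, folds to fs − 26.4 kHz = 19.8 kHz.

19.8 kHz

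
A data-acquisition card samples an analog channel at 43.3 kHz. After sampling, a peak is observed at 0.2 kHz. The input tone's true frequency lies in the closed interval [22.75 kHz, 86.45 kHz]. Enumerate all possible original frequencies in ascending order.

43.1 kHz, 43.5 kHz, 86.4 kHz

Frequencies that alias to 0.2 kHz are k·fs ± 0.2 kHz for integer k ≥ 0.
k=0: 0.2 kHz.
k=1: 43.1 kHz, 43.5 kHz.
k=2: 86.4 kHz, 86.8 kHz.
k=3: 129.7 kHz, 130.1 kHz.
Within [22.75 kHz, 86.45 kHz]: 43.1 kHz, 43.5 kHz, 86.4 kHz.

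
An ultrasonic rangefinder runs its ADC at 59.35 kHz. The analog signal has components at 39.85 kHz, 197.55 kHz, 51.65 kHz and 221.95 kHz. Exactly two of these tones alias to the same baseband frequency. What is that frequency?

fs/2 = 29.675 kHz.
39.85 kHz > fs/2 = 29.675 kHz, folds to fs − 39.85 kHz = 19.5 kHz.
197.55 kHz mod fs = 19.5 kHz.
19.5 kHz ≤ fs/2 = 29.675 kHz, appears at 19.5 kHz.
51.65 kHz > fs/2 = 29.675 kHz, folds to fs − 51.65 kHz = 7.7 kHz.
221.95 kHz mod fs = 43.9 kHz.
43.9 kHz > fs/2 = 29.675 kHz, folds to fs − 43.9 kHz = 15.45 kHz.
39.85 kHz and 197.55 kHz both map to 19.5 kHz.

19.5 kHz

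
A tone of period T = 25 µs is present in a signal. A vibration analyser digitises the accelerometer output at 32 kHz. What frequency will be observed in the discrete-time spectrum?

T = 25 µs → f = 1/T = 40 kHz.
40 kHz mod fs = 8 kHz.
8 kHz ≤ fs/2 = 16 kHz, appears at 8 kHz.

8 kHz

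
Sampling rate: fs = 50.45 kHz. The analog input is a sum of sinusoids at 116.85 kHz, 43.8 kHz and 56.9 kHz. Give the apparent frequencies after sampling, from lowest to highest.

6.45 kHz, 6.65 kHz, 15.95 kHz

fs/2 = 25.225 kHz.
116.85 kHz mod fs = 15.95 kHz.
15.95 kHz ≤ fs/2 = 25.225 kHz, appears at 15.95 kHz.
43.8 kHz > fs/2 = 25.225 kHz, folds to fs − 43.8 kHz = 6.65 kHz.
56.9 kHz mod fs = 6.45 kHz.
6.45 kHz ≤ fs/2 = 25.225 kHz, appears at 6.45 kHz.
Distinct values: {6.45 kHz, 6.65 kHz, 15.95 kHz}.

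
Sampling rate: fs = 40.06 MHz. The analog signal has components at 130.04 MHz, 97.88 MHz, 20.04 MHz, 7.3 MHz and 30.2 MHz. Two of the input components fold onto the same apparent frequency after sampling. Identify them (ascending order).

30.2 MHz, 130.04 MHz

fs/2 = 20.03 MHz.
130.04 MHz mod fs = 9.86 MHz.
9.86 MHz ≤ fs/2 = 20.03 MHz, appears at 9.86 MHz.
97.88 MHz mod fs = 17.76 MHz.
17.76 MHz ≤ fs/2 = 20.03 MHz, appears at 17.76 MHz.
20.04 MHz > fs/2 = 20.03 MHz, folds to fs − 20.04 MHz = 20.02 MHz.
7.3 MHz ≤ fs/2 = 20.03 MHz, passes unchanged.
30.2 MHz > fs/2 = 20.03 MHz, folds to fs − 30.2 MHz = 9.86 MHz.
30.2 MHz and 130.04 MHz both map to 9.86 MHz.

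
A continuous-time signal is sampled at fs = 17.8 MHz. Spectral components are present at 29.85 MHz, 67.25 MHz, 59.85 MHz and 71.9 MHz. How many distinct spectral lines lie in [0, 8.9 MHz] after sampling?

4

fs/2 = 8.9 MHz.
29.85 MHz mod fs = 12.05 MHz.
12.05 MHz > fs/2 = 8.9 MHz, folds to fs − 12.05 MHz = 5.75 MHz.
67.25 MHz mod fs = 13.85 MHz.
13.85 MHz > fs/2 = 8.9 MHz, folds to fs − 13.85 MHz = 3.95 MHz.
59.85 MHz mod fs = 6.45 MHz.
6.45 MHz ≤ fs/2 = 8.9 MHz, appears at 6.45 MHz.
71.9 MHz mod fs = 0.7 MHz.
0.7 MHz ≤ fs/2 = 8.9 MHz, appears at 0.7 MHz.
Distinct values: {0.7 MHz, 3.95 MHz, 5.75 MHz, 6.45 MHz} → 4.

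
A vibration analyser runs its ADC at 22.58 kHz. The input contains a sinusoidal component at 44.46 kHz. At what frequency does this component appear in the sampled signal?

0.7 kHz

44.46 kHz mod fs = 21.88 kHz.
21.88 kHz > fs/2 = 11.29 kHz, folds to fs − 21.88 kHz = 0.7 kHz.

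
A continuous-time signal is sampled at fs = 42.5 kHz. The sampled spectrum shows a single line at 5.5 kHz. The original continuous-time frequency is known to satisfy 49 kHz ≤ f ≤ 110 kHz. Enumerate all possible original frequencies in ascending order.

Frequencies that alias to 5.5 kHz are k·fs ± 5.5 kHz for integer k ≥ 0.
k=0: 5.5 kHz.
k=1: 37 kHz, 48 kHz.
k=2: 79.5 kHz, 90.5 kHz.
k=3: 122 kHz, 133 kHz.
Within [49 kHz, 110 kHz]: 79.5 kHz, 90.5 kHz.

79.5 kHz, 90.5 kHz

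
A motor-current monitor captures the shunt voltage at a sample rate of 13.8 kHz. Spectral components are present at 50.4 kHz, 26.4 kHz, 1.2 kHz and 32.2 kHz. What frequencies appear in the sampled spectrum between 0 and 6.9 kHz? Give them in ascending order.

fs/2 = 6.9 kHz.
50.4 kHz mod fs = 9 kHz.
9 kHz > fs/2 = 6.9 kHz, folds to fs − 9 kHz = 4.8 kHz.
26.4 kHz mod fs = 12.6 kHz.
12.6 kHz > fs/2 = 6.9 kHz, folds to fs − 12.6 kHz = 1.2 kHz.
1.2 kHz ≤ fs/2 = 6.9 kHz, passes unchanged.
32.2 kHz mod fs = 4.6 kHz.
4.6 kHz ≤ fs/2 = 6.9 kHz, appears at 4.6 kHz.
Distinct values: {1.2 kHz, 4.6 kHz, 4.8 kHz}.

1.2 kHz, 4.6 kHz, 4.8 kHz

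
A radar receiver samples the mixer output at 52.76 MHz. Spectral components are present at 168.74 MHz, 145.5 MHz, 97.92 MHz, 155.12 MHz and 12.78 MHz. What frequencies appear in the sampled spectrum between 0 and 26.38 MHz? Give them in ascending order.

3.16 MHz, 7.6 MHz, 10.46 MHz, 12.78 MHz

fs/2 = 26.38 MHz.
168.74 MHz mod fs = 10.46 MHz.
10.46 MHz ≤ fs/2 = 26.38 MHz, appears at 10.46 MHz.
145.5 MHz mod fs = 39.98 MHz.
39.98 MHz > fs/2 = 26.38 MHz, folds to fs − 39.98 MHz = 12.78 MHz.
97.92 MHz mod fs = 45.16 MHz.
45.16 MHz > fs/2 = 26.38 MHz, folds to fs − 45.16 MHz = 7.6 MHz.
155.12 MHz mod fs = 49.6 MHz.
49.6 MHz > fs/2 = 26.38 MHz, folds to fs − 49.6 MHz = 3.16 MHz.
12.78 MHz ≤ fs/2 = 26.38 MHz, passes unchanged.
Distinct values: {3.16 MHz, 7.6 MHz, 10.46 MHz, 12.78 MHz}.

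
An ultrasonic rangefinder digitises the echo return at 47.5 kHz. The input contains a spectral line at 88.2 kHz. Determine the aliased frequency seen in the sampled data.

88.2 kHz mod fs = 40.7 kHz.
40.7 kHz > fs/2 = 23.75 kHz, folds to fs − 40.7 kHz = 6.8 kHz.

6.8 kHz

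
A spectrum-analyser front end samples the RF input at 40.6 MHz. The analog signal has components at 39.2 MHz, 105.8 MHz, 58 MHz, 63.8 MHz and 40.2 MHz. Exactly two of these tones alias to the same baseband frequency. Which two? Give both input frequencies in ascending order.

58 MHz, 63.8 MHz

fs/2 = 20.3 MHz.
39.2 MHz > fs/2 = 20.3 MHz, folds to fs − 39.2 MHz = 1.4 MHz.
105.8 MHz mod fs = 24.6 MHz.
24.6 MHz > fs/2 = 20.3 MHz, folds to fs − 24.6 MHz = 16 MHz.
58 MHz mod fs = 17.4 MHz.
17.4 MHz ≤ fs/2 = 20.3 MHz, appears at 17.4 MHz.
63.8 MHz mod fs = 23.2 MHz.
23.2 MHz > fs/2 = 20.3 MHz, folds to fs − 23.2 MHz = 17.4 MHz.
40.2 MHz > fs/2 = 20.3 MHz, folds to fs − 40.2 MHz = 0.4 MHz.
58 MHz and 63.8 MHz both map to 17.4 MHz.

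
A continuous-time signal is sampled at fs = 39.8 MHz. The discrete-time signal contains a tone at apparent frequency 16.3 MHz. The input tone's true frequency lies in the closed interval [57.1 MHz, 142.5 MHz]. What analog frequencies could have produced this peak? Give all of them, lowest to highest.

63.3 MHz, 95.9 MHz, 103.1 MHz, 135.7 MHz

Frequencies that alias to 16.3 MHz are k·fs ± 16.3 MHz for integer k ≥ 0.
k=0: 16.3 MHz.
k=1: 23.5 MHz, 56.1 MHz.
k=2: 63.3 MHz, 95.9 MHz.
k=3: 103.1 MHz, 135.7 MHz.
k=4: 142.9 MHz, 175.5 MHz.
Within [57.1 MHz, 142.5 MHz]: 63.3 MHz, 95.9 MHz, 103.1 MHz, 135.7 MHz.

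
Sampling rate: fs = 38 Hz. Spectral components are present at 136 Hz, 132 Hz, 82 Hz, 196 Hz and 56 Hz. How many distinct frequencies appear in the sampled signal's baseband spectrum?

fs/2 = 19 Hz.
136 Hz mod fs = 22 Hz.
22 Hz > fs/2 = 19 Hz, folds to fs − 22 Hz = 16 Hz.
132 Hz mod fs = 18 Hz.
18 Hz ≤ fs/2 = 19 Hz, appears at 18 Hz.
82 Hz mod fs = 6 Hz.
6 Hz ≤ fs/2 = 19 Hz, appears at 6 Hz.
196 Hz mod fs = 6 Hz.
6 Hz ≤ fs/2 = 19 Hz, appears at 6 Hz.
56 Hz mod fs = 18 Hz.
18 Hz ≤ fs/2 = 19 Hz, appears at 18 Hz.
Distinct values: {6 Hz, 16 Hz, 18 Hz} → 3.

3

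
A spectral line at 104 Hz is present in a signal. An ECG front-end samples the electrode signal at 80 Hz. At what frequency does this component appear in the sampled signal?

104 Hz mod fs = 24 Hz.
24 Hz ≤ fs/2 = 40 Hz, appears at 24 Hz.

24 Hz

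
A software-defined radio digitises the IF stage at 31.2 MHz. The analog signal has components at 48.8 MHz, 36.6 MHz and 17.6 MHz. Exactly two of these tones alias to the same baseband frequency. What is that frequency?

fs/2 = 15.6 MHz.
48.8 MHz mod fs = 17.6 MHz.
17.6 MHz > fs/2 = 15.6 MHz, folds to fs − 17.6 MHz = 13.6 MHz.
36.6 MHz mod fs = 5.4 MHz.
5.4 MHz ≤ fs/2 = 15.6 MHz, appears at 5.4 MHz.
17.6 MHz > fs/2 = 15.6 MHz, folds to fs − 17.6 MHz = 13.6 MHz.
17.6 MHz and 48.8 MHz both map to 13.6 MHz.

13.6 MHz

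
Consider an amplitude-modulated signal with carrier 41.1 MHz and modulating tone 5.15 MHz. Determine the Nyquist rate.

92.5 MHz

AM sidebands sit at fc ± fm = 35.95 MHz and 46.25 MHz.
Highest-frequency component: 46.25 MHz.
Nyquist rate = 2 × 46.25 MHz = 92.5 MHz.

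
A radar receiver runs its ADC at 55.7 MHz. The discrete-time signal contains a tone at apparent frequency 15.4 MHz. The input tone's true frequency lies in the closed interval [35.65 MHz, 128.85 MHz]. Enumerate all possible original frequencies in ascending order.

40.3 MHz, 71.1 MHz, 96 MHz, 126.8 MHz

Frequencies that alias to 15.4 MHz are k·fs ± 15.4 MHz for integer k ≥ 0.
k=0: 15.4 MHz.
k=1: 40.3 MHz, 71.1 MHz.
k=2: 96 MHz, 126.8 MHz.
k=3: 151.7 MHz, 182.5 MHz.
Within [35.65 MHz, 128.85 MHz]: 40.3 MHz, 71.1 MHz, 96 MHz, 126.8 MHz.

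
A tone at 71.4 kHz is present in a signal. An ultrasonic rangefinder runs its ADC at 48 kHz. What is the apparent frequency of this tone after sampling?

23.4 kHz

71.4 kHz mod fs = 23.4 kHz.
23.4 kHz ≤ fs/2 = 24 kHz, appears at 23.4 kHz.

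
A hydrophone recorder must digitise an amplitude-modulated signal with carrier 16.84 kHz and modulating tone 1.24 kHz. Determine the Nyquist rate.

AM sidebands sit at fc ± fm = 15.6 kHz and 18.08 kHz.
Highest-frequency component: 18.08 kHz.
Nyquist rate = 2 × 18.08 kHz = 36.16 kHz.

36.16 kHz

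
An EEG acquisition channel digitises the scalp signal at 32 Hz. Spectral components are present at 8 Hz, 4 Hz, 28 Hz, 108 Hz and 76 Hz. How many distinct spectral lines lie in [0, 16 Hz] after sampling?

3

fs/2 = 16 Hz.
8 Hz ≤ fs/2 = 16 Hz, passes unchanged.
4 Hz ≤ fs/2 = 16 Hz, passes unchanged.
28 Hz > fs/2 = 16 Hz, folds to fs − 28 Hz = 4 Hz.
108 Hz mod fs = 12 Hz.
12 Hz ≤ fs/2 = 16 Hz, appears at 12 Hz.
76 Hz mod fs = 12 Hz.
12 Hz ≤ fs/2 = 16 Hz, appears at 12 Hz.
Distinct values: {4 Hz, 8 Hz, 12 Hz} → 3.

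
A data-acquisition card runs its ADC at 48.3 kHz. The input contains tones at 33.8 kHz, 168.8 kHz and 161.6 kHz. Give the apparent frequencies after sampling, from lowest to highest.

fs/2 = 24.15 kHz.
33.8 kHz > fs/2 = 24.15 kHz, folds to fs − 33.8 kHz = 14.5 kHz.
168.8 kHz mod fs = 23.9 kHz.
23.9 kHz ≤ fs/2 = 24.15 kHz, appears at 23.9 kHz.
161.6 kHz mod fs = 16.7 kHz.
16.7 kHz ≤ fs/2 = 24.15 kHz, appears at 16.7 kHz.
Distinct values: {14.5 kHz, 16.7 kHz, 23.9 kHz}.

14.5 kHz, 16.7 kHz, 23.9 kHz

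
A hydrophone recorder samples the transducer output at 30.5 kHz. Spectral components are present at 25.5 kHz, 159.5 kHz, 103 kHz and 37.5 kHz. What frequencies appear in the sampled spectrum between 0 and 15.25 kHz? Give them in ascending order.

fs/2 = 15.25 kHz.
25.5 kHz > fs/2 = 15.25 kHz, folds to fs − 25.5 kHz = 5 kHz.
159.5 kHz mod fs = 7 kHz.
7 kHz ≤ fs/2 = 15.25 kHz, appears at 7 kHz.
103 kHz mod fs = 11.5 kHz.
11.5 kHz ≤ fs/2 = 15.25 kHz, appears at 11.5 kHz.
37.5 kHz mod fs = 7 kHz.
7 kHz ≤ fs/2 = 15.25 kHz, appears at 7 kHz.
Distinct values: {5 kHz, 7 kHz, 11.5 kHz}.

5 kHz, 7 kHz, 11.5 kHz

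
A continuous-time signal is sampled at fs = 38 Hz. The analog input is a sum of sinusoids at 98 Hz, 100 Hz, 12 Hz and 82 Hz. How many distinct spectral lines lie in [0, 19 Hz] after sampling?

4

fs/2 = 19 Hz.
98 Hz mod fs = 22 Hz.
22 Hz > fs/2 = 19 Hz, folds to fs − 22 Hz = 16 Hz.
100 Hz mod fs = 24 Hz.
24 Hz > fs/2 = 19 Hz, folds to fs − 24 Hz = 14 Hz.
12 Hz ≤ fs/2 = 19 Hz, passes unchanged.
82 Hz mod fs = 6 Hz.
6 Hz ≤ fs/2 = 19 Hz, appears at 6 Hz.
Distinct values: {6 Hz, 12 Hz, 14 Hz, 16 Hz} → 4.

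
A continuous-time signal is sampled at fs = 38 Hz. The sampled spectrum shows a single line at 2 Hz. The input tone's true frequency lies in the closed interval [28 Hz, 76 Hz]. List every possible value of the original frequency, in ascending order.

36 Hz, 40 Hz, 74 Hz

Frequencies that alias to 2 Hz are k·fs ± 2 Hz for integer k ≥ 0.
k=0: 2 Hz.
k=1: 36 Hz, 40 Hz.
k=2: 74 Hz, 78 Hz.
k=3: 112 Hz, 116 Hz.
Within [28 Hz, 76 Hz]: 36 Hz, 40 Hz, 74 Hz.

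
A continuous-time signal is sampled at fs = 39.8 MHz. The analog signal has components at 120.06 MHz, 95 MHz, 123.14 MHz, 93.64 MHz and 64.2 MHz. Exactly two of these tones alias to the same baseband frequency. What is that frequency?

15.4 MHz

fs/2 = 19.9 MHz.
120.06 MHz mod fs = 0.66 MHz.
0.66 MHz ≤ fs/2 = 19.9 MHz, appears at 0.66 MHz.
95 MHz mod fs = 15.4 MHz.
15.4 MHz ≤ fs/2 = 19.9 MHz, appears at 15.4 MHz.
123.14 MHz mod fs = 3.74 MHz.
3.74 MHz ≤ fs/2 = 19.9 MHz, appears at 3.74 MHz.
93.64 MHz mod fs = 14.04 MHz.
14.04 MHz ≤ fs/2 = 19.9 MHz, appears at 14.04 MHz.
64.2 MHz mod fs = 24.4 MHz.
24.4 MHz > fs/2 = 19.9 MHz, folds to fs − 24.4 MHz = 15.4 MHz.
64.2 MHz and 95 MHz both map to 15.4 MHz.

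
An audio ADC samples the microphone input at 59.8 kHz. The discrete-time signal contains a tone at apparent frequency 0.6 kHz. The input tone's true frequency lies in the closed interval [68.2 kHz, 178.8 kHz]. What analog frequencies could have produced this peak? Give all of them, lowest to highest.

Frequencies that alias to 0.6 kHz are k·fs ± 0.6 kHz for integer k ≥ 0.
k=0: 0.6 kHz.
k=1: 59.2 kHz, 60.4 kHz.
k=2: 119 kHz, 120.2 kHz.
k=3: 178.8 kHz, 180 kHz.
k=4: 238.6 kHz, 239.8 kHz.
Within [68.2 kHz, 178.8 kHz]: 119 kHz, 120.2 kHz, 178.8 kHz.

119 kHz, 120.2 kHz, 178.8 kHz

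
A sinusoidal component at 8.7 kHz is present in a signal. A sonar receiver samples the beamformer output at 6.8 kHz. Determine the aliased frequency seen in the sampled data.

8.7 kHz mod fs = 1.9 kHz.
1.9 kHz ≤ fs/2 = 3.4 kHz, appears at 1.9 kHz.

1.9 kHz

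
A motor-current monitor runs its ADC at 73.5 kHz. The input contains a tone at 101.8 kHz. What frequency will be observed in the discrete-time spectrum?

101.8 kHz mod fs = 28.3 kHz.
28.3 kHz ≤ fs/2 = 36.75 kHz, appears at 28.3 kHz.

28.3 kHz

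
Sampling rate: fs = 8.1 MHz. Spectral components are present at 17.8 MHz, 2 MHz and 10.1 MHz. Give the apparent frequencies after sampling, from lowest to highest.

1.6 MHz, 2 MHz

fs/2 = 4.05 MHz.
17.8 MHz mod fs = 1.6 MHz.
1.6 MHz ≤ fs/2 = 4.05 MHz, appears at 1.6 MHz.
2 MHz ≤ fs/2 = 4.05 MHz, passes unchanged.
10.1 MHz mod fs = 2 MHz.
2 MHz ≤ fs/2 = 4.05 MHz, appears at 2 MHz.
Distinct values: {1.6 MHz, 2 MHz}.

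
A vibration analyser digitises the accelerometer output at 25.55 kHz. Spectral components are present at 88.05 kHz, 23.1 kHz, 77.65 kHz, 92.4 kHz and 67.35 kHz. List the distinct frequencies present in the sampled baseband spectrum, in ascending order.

1 kHz, 2.45 kHz, 9.3 kHz, 9.8 kHz, 11.4 kHz

fs/2 = 12.775 kHz.
88.05 kHz mod fs = 11.4 kHz.
11.4 kHz ≤ fs/2 = 12.775 kHz, appears at 11.4 kHz.
23.1 kHz > fs/2 = 12.775 kHz, folds to fs − 23.1 kHz = 2.45 kHz.
77.65 kHz mod fs = 1 kHz.
1 kHz ≤ fs/2 = 12.775 kHz, appears at 1 kHz.
92.4 kHz mod fs = 15.75 kHz.
15.75 kHz > fs/2 = 12.775 kHz, folds to fs − 15.75 kHz = 9.8 kHz.
67.35 kHz mod fs = 16.25 kHz.
16.25 kHz > fs/2 = 12.775 kHz, folds to fs − 16.25 kHz = 9.3 kHz.
Distinct values: {1 kHz, 2.45 kHz, 9.3 kHz, 9.8 kHz, 11.4 kHz}.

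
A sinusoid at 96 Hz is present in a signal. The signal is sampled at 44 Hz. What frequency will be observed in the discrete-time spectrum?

96 Hz mod fs = 8 Hz.
8 Hz ≤ fs/2 = 22 Hz, appears at 8 Hz.

8 Hz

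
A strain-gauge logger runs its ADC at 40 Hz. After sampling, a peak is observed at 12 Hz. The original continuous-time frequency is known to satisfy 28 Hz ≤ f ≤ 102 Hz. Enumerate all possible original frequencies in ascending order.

Frequencies that alias to 12 Hz are k·fs ± 12 Hz for integer k ≥ 0.
k=0: 12 Hz.
k=1: 28 Hz, 52 Hz.
k=2: 68 Hz, 92 Hz.
k=3: 108 Hz, 132 Hz.
Within [28 Hz, 102 Hz]: 28 Hz, 52 Hz, 68 Hz, 92 Hz.

28 Hz, 52 Hz, 68 Hz, 92 Hz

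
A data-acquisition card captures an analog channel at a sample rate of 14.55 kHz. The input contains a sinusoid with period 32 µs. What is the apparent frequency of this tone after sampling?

T = 32 µs → f = 1/T = 31.25 kHz.
31.25 kHz mod fs = 2.15 kHz.
2.15 kHz ≤ fs/2 = 7.275 kHz, appears at 2.15 kHz.

2.15 kHz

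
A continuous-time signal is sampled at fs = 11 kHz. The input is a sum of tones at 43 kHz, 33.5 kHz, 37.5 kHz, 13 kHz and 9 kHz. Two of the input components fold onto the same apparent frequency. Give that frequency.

fs/2 = 5.5 kHz.
43 kHz mod fs = 10 kHz.
10 kHz > fs/2 = 5.5 kHz, folds to fs − 10 kHz = 1 kHz.
33.5 kHz mod fs = 0.5 kHz.
0.5 kHz ≤ fs/2 = 5.5 kHz, appears at 0.5 kHz.
37.5 kHz mod fs = 4.5 kHz.
4.5 kHz ≤ fs/2 = 5.5 kHz, appears at 4.5 kHz.
13 kHz mod fs = 2 kHz.
2 kHz ≤ fs/2 = 5.5 kHz, appears at 2 kHz.
9 kHz > fs/2 = 5.5 kHz, folds to fs − 9 kHz = 2 kHz.
9 kHz and 13 kHz both map to 2 kHz.

2 kHz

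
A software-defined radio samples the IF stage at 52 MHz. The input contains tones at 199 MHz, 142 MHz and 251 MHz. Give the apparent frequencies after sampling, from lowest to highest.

fs/2 = 26 MHz.
199 MHz mod fs = 43 MHz.
43 MHz > fs/2 = 26 MHz, folds to fs − 43 MHz = 9 MHz.
142 MHz mod fs = 38 MHz.
38 MHz > fs/2 = 26 MHz, folds to fs − 38 MHz = 14 MHz.
251 MHz mod fs = 43 MHz.
43 MHz > fs/2 = 26 MHz, folds to fs − 43 MHz = 9 MHz.
Distinct values: {9 MHz, 14 MHz}.

9 MHz, 14 MHz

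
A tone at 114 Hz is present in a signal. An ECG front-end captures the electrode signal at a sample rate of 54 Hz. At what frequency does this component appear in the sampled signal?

6 Hz

114 Hz mod fs = 6 Hz.
6 Hz ≤ fs/2 = 27 Hz, appears at 6 Hz.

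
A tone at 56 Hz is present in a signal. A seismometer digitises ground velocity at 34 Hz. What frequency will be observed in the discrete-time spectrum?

12 Hz

56 Hz mod fs = 22 Hz.
22 Hz > fs/2 = 17 Hz, folds to fs − 22 Hz = 12 Hz.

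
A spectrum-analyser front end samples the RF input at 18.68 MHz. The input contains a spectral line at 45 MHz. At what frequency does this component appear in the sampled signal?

45 MHz mod fs = 7.64 MHz.
7.64 MHz ≤ fs/2 = 9.34 MHz, appears at 7.64 MHz.

7.64 MHz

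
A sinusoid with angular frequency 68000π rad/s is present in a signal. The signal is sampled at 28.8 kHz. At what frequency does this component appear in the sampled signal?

5.2 kHz

ω = 68000π rad/s → f = ω/(2π) = 34000 Hz = 34 kHz.
34 kHz mod fs = 5.2 kHz.
5.2 kHz ≤ fs/2 = 14.4 kHz, appears at 5.2 kHz.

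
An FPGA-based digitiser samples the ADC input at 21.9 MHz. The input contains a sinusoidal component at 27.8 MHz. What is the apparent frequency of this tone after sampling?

27.8 MHz mod fs = 5.9 MHz.
5.9 MHz ≤ fs/2 = 10.95 MHz, appears at 5.9 MHz.

5.9 MHz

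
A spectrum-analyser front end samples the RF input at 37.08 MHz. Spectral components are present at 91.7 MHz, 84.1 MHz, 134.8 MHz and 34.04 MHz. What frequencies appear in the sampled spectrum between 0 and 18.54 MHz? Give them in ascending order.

3.04 MHz, 9.94 MHz, 13.52 MHz, 17.54 MHz

fs/2 = 18.54 MHz.
91.7 MHz mod fs = 17.54 MHz.
17.54 MHz ≤ fs/2 = 18.54 MHz, appears at 17.54 MHz.
84.1 MHz mod fs = 9.94 MHz.
9.94 MHz ≤ fs/2 = 18.54 MHz, appears at 9.94 MHz.
134.8 MHz mod fs = 23.56 MHz.
23.56 MHz > fs/2 = 18.54 MHz, folds to fs − 23.56 MHz = 13.52 MHz.
34.04 MHz > fs/2 = 18.54 MHz, folds to fs − 34.04 MHz = 3.04 MHz.
Distinct values: {3.04 MHz, 9.94 MHz, 13.52 MHz, 17.54 MHz}.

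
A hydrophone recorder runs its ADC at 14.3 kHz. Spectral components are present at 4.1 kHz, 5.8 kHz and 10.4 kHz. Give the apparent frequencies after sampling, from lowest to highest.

fs/2 = 7.15 kHz.
4.1 kHz ≤ fs/2 = 7.15 kHz, passes unchanged.
5.8 kHz ≤ fs/2 = 7.15 kHz, passes unchanged.
10.4 kHz > fs/2 = 7.15 kHz, folds to fs − 10.4 kHz = 3.9 kHz.
Distinct values: {3.9 kHz, 4.1 kHz, 5.8 kHz}.

3.9 kHz, 4.1 kHz, 5.8 kHz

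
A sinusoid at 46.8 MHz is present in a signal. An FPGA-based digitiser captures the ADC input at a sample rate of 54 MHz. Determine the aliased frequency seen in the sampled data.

7.2 MHz

46.8 MHz > fs/2 = 27 MHz, folds to fs − 46.8 MHz = 7.2 MHz.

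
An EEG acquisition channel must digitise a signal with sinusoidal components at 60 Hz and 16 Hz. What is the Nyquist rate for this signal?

120 Hz

Highest-frequency component: 60 Hz.
Nyquist rate = 2 × 60 Hz = 120 Hz.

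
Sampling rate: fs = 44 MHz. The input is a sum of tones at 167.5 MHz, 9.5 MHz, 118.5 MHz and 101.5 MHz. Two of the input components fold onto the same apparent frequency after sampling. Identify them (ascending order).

fs/2 = 22 MHz.
167.5 MHz mod fs = 35.5 MHz.
35.5 MHz > fs/2 = 22 MHz, folds to fs − 35.5 MHz = 8.5 MHz.
9.5 MHz ≤ fs/2 = 22 MHz, passes unchanged.
118.5 MHz mod fs = 30.5 MHz.
30.5 MHz > fs/2 = 22 MHz, folds to fs − 30.5 MHz = 13.5 MHz.
101.5 MHz mod fs = 13.5 MHz.
13.5 MHz ≤ fs/2 = 22 MHz, appears at 13.5 MHz.
101.5 MHz and 118.5 MHz both map to 13.5 MHz.

101.5 MHz, 118.5 MHz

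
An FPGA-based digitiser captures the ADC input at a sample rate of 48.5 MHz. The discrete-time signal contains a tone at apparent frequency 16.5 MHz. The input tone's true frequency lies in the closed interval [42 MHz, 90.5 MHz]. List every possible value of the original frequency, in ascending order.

65 MHz, 80.5 MHz

Frequencies that alias to 16.5 MHz are k·fs ± 16.5 MHz for integer k ≥ 0.
k=0: 16.5 MHz.
k=1: 32 MHz, 65 MHz.
k=2: 80.5 MHz, 113.5 MHz.
k=3: 129 MHz, 162 MHz.
Within [42 MHz, 90.5 MHz]: 65 MHz, 80.5 MHz.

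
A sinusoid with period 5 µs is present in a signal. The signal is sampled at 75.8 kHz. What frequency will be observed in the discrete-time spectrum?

T = 5 µs → f = 1/T = 200 kHz.
200 kHz mod fs = 48.4 kHz.
48.4 kHz > fs/2 = 37.9 kHz, folds to fs − 48.4 kHz = 27.4 kHz.

27.4 kHz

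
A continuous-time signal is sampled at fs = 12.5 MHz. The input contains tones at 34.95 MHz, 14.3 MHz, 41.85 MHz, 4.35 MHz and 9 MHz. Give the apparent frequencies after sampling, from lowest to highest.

fs/2 = 6.25 MHz.
34.95 MHz mod fs = 9.95 MHz.
9.95 MHz > fs/2 = 6.25 MHz, folds to fs − 9.95 MHz = 2.55 MHz.
14.3 MHz mod fs = 1.8 MHz.
1.8 MHz ≤ fs/2 = 6.25 MHz, appears at 1.8 MHz.
41.85 MHz mod fs = 4.35 MHz.
4.35 MHz ≤ fs/2 = 6.25 MHz, appears at 4.35 MHz.
4.35 MHz ≤ fs/2 = 6.25 MHz, passes unchanged.
9 MHz > fs/2 = 6.25 MHz, folds to fs − 9 MHz = 3.5 MHz.
Distinct values: {1.8 MHz, 2.55 MHz, 3.5 MHz, 4.35 MHz}.

1.8 MHz, 2.55 MHz, 3.5 MHz, 4.35 MHz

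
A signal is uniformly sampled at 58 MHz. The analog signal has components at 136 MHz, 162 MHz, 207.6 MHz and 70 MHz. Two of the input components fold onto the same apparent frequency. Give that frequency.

fs/2 = 29 MHz.
136 MHz mod fs = 20 MHz.
20 MHz ≤ fs/2 = 29 MHz, appears at 20 MHz.
162 MHz mod fs = 46 MHz.
46 MHz > fs/2 = 29 MHz, folds to fs − 46 MHz = 12 MHz.
207.6 MHz mod fs = 33.6 MHz.
33.6 MHz > fs/2 = 29 MHz, folds to fs − 33.6 MHz = 24.4 MHz.
70 MHz mod fs = 12 MHz.
12 MHz ≤ fs/2 = 29 MHz, appears at 12 MHz.
70 MHz and 162 MHz both map to 12 MHz.

12 MHz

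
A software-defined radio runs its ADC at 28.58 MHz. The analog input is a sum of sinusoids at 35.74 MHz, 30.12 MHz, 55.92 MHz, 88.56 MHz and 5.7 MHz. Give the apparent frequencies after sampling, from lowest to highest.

1.24 MHz, 1.54 MHz, 2.82 MHz, 5.7 MHz, 7.16 MHz

fs/2 = 14.29 MHz.
35.74 MHz mod fs = 7.16 MHz.
7.16 MHz ≤ fs/2 = 14.29 MHz, appears at 7.16 MHz.
30.12 MHz mod fs = 1.54 MHz.
1.54 MHz ≤ fs/2 = 14.29 MHz, appears at 1.54 MHz.
55.92 MHz mod fs = 27.34 MHz.
27.34 MHz > fs/2 = 14.29 MHz, folds to fs − 27.34 MHz = 1.24 MHz.
88.56 MHz mod fs = 2.82 MHz.
2.82 MHz ≤ fs/2 = 14.29 MHz, appears at 2.82 MHz.
5.7 MHz ≤ fs/2 = 14.29 MHz, passes unchanged.
Distinct values: {1.24 MHz, 1.54 MHz, 2.82 MHz, 5.7 MHz, 7.16 MHz}.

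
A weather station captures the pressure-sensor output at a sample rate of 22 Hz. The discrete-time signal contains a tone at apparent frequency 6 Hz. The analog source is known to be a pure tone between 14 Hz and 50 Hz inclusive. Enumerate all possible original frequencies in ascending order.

16 Hz, 28 Hz, 38 Hz, 50 Hz

Frequencies that alias to 6 Hz are k·fs ± 6 Hz for integer k ≥ 0.
k=0: 6 Hz.
k=1: 16 Hz, 28 Hz.
k=2: 38 Hz, 50 Hz.
k=3: 60 Hz, 72 Hz.
Within [14 Hz, 50 Hz]: 16 Hz, 28 Hz, 38 Hz, 50 Hz.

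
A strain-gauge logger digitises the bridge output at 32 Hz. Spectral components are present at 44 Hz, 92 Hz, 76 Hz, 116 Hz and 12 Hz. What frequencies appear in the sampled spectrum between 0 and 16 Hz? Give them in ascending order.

4 Hz, 12 Hz

fs/2 = 16 Hz.
44 Hz mod fs = 12 Hz.
12 Hz ≤ fs/2 = 16 Hz, appears at 12 Hz.
92 Hz mod fs = 28 Hz.
28 Hz > fs/2 = 16 Hz, folds to fs − 28 Hz = 4 Hz.
76 Hz mod fs = 12 Hz.
12 Hz ≤ fs/2 = 16 Hz, appears at 12 Hz.
116 Hz mod fs = 20 Hz.
20 Hz > fs/2 = 16 Hz, folds to fs − 20 Hz = 12 Hz.
12 Hz ≤ fs/2 = 16 Hz, passes unchanged.
Distinct values: {4 Hz, 12 Hz}.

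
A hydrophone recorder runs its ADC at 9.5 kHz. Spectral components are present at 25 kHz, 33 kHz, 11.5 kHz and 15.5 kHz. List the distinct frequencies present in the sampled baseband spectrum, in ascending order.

2 kHz, 3.5 kHz, 4.5 kHz

fs/2 = 4.75 kHz.
25 kHz mod fs = 6 kHz.
6 kHz > fs/2 = 4.75 kHz, folds to fs − 6 kHz = 3.5 kHz.
33 kHz mod fs = 4.5 kHz.
4.5 kHz ≤ fs/2 = 4.75 kHz, appears at 4.5 kHz.
11.5 kHz mod fs = 2 kHz.
2 kHz ≤ fs/2 = 4.75 kHz, appears at 2 kHz.
15.5 kHz mod fs = 6 kHz.
6 kHz > fs/2 = 4.75 kHz, folds to fs − 6 kHz = 3.5 kHz.
Distinct values: {2 kHz, 3.5 kHz, 4.5 kHz}.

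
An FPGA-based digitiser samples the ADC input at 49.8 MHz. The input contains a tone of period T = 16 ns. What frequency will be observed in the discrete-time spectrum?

12.7 MHz

T = 16 ns → f = 1/T = 62.5 MHz.
62.5 MHz mod fs = 12.7 MHz.
12.7 MHz ≤ fs/2 = 24.9 MHz, appears at 12.7 MHz.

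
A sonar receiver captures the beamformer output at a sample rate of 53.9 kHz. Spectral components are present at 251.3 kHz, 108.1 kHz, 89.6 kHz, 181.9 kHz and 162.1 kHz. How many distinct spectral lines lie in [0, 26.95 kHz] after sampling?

fs/2 = 26.95 kHz.
251.3 kHz mod fs = 35.7 kHz.
35.7 kHz > fs/2 = 26.95 kHz, folds to fs − 35.7 kHz = 18.2 kHz.
108.1 kHz mod fs = 0.3 kHz.
0.3 kHz ≤ fs/2 = 26.95 kHz, appears at 0.3 kHz.
89.6 kHz mod fs = 35.7 kHz.
35.7 kHz > fs/2 = 26.95 kHz, folds to fs − 35.7 kHz = 18.2 kHz.
181.9 kHz mod fs = 20.2 kHz.
20.2 kHz ≤ fs/2 = 26.95 kHz, appears at 20.2 kHz.
162.1 kHz mod fs = 0.4 kHz.
0.4 kHz ≤ fs/2 = 26.95 kHz, appears at 0.4 kHz.
Distinct values: {0.3 kHz, 0.4 kHz, 18.2 kHz, 20.2 kHz} → 4.

4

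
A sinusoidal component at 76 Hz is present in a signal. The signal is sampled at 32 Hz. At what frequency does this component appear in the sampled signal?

76 Hz mod fs = 12 Hz.
12 Hz ≤ fs/2 = 16 Hz, appears at 12 Hz.

12 Hz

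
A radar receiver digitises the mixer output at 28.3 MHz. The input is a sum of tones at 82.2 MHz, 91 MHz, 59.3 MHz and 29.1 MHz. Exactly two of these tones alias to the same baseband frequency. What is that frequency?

fs/2 = 14.15 MHz.
82.2 MHz mod fs = 25.6 MHz.
25.6 MHz > fs/2 = 14.15 MHz, folds to fs − 25.6 MHz = 2.7 MHz.
91 MHz mod fs = 6.1 MHz.
6.1 MHz ≤ fs/2 = 14.15 MHz, appears at 6.1 MHz.
59.3 MHz mod fs = 2.7 MHz.
2.7 MHz ≤ fs/2 = 14.15 MHz, appears at 2.7 MHz.
29.1 MHz mod fs = 0.8 MHz.
0.8 MHz ≤ fs/2 = 14.15 MHz, appears at 0.8 MHz.
59.3 MHz and 82.2 MHz both map to 2.7 MHz.

2.7 MHz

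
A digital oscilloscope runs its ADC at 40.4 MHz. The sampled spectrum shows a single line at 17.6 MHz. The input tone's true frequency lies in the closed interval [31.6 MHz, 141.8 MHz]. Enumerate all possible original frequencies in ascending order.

58 MHz, 63.2 MHz, 98.4 MHz, 103.6 MHz, 138.8 MHz

Frequencies that alias to 17.6 MHz are k·fs ± 17.6 MHz for integer k ≥ 0.
k=0: 17.6 MHz.
k=1: 22.8 MHz, 58 MHz.
k=2: 63.2 MHz, 98.4 MHz.
k=3: 103.6 MHz, 138.8 MHz.
k=4: 144 MHz, 179.2 MHz.
Within [31.6 MHz, 141.8 MHz]: 58 MHz, 63.2 MHz, 98.4 MHz, 103.6 MHz, 138.8 MHz.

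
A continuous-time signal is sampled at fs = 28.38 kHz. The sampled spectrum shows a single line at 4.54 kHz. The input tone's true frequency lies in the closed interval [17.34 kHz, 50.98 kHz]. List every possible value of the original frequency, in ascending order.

Frequencies that alias to 4.54 kHz are k·fs ± 4.54 kHz for integer k ≥ 0.
k=0: 4.54 kHz.
k=1: 23.84 kHz, 32.92 kHz.
k=2: 52.22 kHz, 61.3 kHz.
Within [17.34 kHz, 50.98 kHz]: 23.84 kHz, 32.92 kHz.

23.84 kHz, 32.92 kHz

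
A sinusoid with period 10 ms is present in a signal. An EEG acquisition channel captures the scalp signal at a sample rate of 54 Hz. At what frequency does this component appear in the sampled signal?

T = 10 ms → f = 1/T = 100 Hz.
100 Hz mod fs = 46 Hz.
46 Hz > fs/2 = 27 Hz, folds to fs − 46 Hz = 8 Hz.

8 Hz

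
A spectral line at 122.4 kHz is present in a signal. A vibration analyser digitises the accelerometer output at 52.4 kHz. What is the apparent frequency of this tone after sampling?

17.6 kHz

122.4 kHz mod fs = 17.6 kHz.
17.6 kHz ≤ fs/2 = 26.2 kHz, appears at 17.6 kHz.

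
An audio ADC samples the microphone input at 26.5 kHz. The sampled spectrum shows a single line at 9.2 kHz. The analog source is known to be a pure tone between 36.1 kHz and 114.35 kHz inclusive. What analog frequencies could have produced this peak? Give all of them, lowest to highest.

Frequencies that alias to 9.2 kHz are k·fs ± 9.2 kHz for integer k ≥ 0.
k=0: 9.2 kHz.
k=1: 17.3 kHz, 35.7 kHz.
k=2: 43.8 kHz, 62.2 kHz.
k=3: 70.3 kHz, 88.7 kHz.
k=4: 96.8 kHz, 115.2 kHz.
k=5: 123.3 kHz, 141.7 kHz.
Within [36.1 kHz, 114.35 kHz]: 43.8 kHz, 62.2 kHz, 70.3 kHz, 88.7 kHz, 96.8 kHz.

43.8 kHz, 62.2 kHz, 70.3 kHz, 88.7 kHz, 96.8 kHz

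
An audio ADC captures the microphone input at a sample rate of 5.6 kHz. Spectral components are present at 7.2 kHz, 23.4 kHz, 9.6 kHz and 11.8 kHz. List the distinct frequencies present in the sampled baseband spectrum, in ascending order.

fs/2 = 2.8 kHz.
7.2 kHz mod fs = 1.6 kHz.
1.6 kHz ≤ fs/2 = 2.8 kHz, appears at 1.6 kHz.
23.4 kHz mod fs = 1 kHz.
1 kHz ≤ fs/2 = 2.8 kHz, appears at 1 kHz.
9.6 kHz mod fs = 4 kHz.
4 kHz > fs/2 = 2.8 kHz, folds to fs − 4 kHz = 1.6 kHz.
11.8 kHz mod fs = 0.6 kHz.
0.6 kHz ≤ fs/2 = 2.8 kHz, appears at 0.6 kHz.
Distinct values: {0.6 kHz, 1 kHz, 1.6 kHz}.

0.6 kHz, 1 kHz, 1.6 kHz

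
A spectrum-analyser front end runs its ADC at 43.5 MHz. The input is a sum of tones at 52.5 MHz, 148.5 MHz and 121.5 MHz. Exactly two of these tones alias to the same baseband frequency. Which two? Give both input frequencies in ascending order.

52.5 MHz, 121.5 MHz

fs/2 = 21.75 MHz.
52.5 MHz mod fs = 9 MHz.
9 MHz ≤ fs/2 = 21.75 MHz, appears at 9 MHz.
148.5 MHz mod fs = 18 MHz.
18 MHz ≤ fs/2 = 21.75 MHz, appears at 18 MHz.
121.5 MHz mod fs = 34.5 MHz.
34.5 MHz > fs/2 = 21.75 MHz, folds to fs − 34.5 MHz = 9 MHz.
52.5 MHz and 121.5 MHz both map to 9 MHz.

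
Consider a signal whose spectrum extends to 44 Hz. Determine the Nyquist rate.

88 Hz

Nyquist rate = 2 × 44 Hz = 88 Hz.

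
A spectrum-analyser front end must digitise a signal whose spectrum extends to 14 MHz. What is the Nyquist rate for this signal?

Nyquist rate = 2 × 14 MHz = 28 MHz.

28 MHz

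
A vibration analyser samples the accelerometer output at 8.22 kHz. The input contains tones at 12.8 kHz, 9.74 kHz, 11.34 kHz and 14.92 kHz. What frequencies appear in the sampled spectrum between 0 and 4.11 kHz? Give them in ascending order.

1.52 kHz, 3.12 kHz, 3.64 kHz

fs/2 = 4.11 kHz.
12.8 kHz mod fs = 4.58 kHz.
4.58 kHz > fs/2 = 4.11 kHz, folds to fs − 4.58 kHz = 3.64 kHz.
9.74 kHz mod fs = 1.52 kHz.
1.52 kHz ≤ fs/2 = 4.11 kHz, appears at 1.52 kHz.
11.34 kHz mod fs = 3.12 kHz.
3.12 kHz ≤ fs/2 = 4.11 kHz, appears at 3.12 kHz.
14.92 kHz mod fs = 6.7 kHz.
6.7 kHz > fs/2 = 4.11 kHz, folds to fs − 6.7 kHz = 1.52 kHz.
Distinct values: {1.52 kHz, 3.12 kHz, 3.64 kHz}.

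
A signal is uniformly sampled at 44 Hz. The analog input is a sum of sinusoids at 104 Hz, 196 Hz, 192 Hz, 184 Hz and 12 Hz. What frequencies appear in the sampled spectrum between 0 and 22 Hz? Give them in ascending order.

fs/2 = 22 Hz.
104 Hz mod fs = 16 Hz.
16 Hz ≤ fs/2 = 22 Hz, appears at 16 Hz.
196 Hz mod fs = 20 Hz.
20 Hz ≤ fs/2 = 22 Hz, appears at 20 Hz.
192 Hz mod fs = 16 Hz.
16 Hz ≤ fs/2 = 22 Hz, appears at 16 Hz.
184 Hz mod fs = 8 Hz.
8 Hz ≤ fs/2 = 22 Hz, appears at 8 Hz.
12 Hz ≤ fs/2 = 22 Hz, passes unchanged.
Distinct values: {8 Hz, 12 Hz, 16 Hz, 20 Hz}.

8 Hz, 12 Hz, 16 Hz, 20 Hz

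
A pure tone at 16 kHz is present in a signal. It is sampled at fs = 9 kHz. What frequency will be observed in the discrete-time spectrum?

16 kHz mod fs = 7 kHz.
7 kHz > fs/2 = 4.5 kHz, folds to fs − 7 kHz = 2 kHz.

2 kHz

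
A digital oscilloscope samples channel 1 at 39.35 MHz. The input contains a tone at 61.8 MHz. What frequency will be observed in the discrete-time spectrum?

16.9 MHz

61.8 MHz mod fs = 22.45 MHz.
22.45 MHz > fs/2 = 19.675 MHz, folds to fs − 22.45 MHz = 16.9 MHz.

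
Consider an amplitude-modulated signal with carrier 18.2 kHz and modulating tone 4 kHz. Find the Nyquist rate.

AM sidebands sit at fc ± fm = 14.2 kHz and 22.2 kHz.
Highest-frequency component: 22.2 kHz.
Nyquist rate = 2 × 22.2 kHz = 44.4 kHz.

44.4 kHz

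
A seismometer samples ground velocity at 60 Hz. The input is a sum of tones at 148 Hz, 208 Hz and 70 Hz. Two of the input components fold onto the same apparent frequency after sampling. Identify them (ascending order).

fs/2 = 30 Hz.
148 Hz mod fs = 28 Hz.
28 Hz ≤ fs/2 = 30 Hz, appears at 28 Hz.
208 Hz mod fs = 28 Hz.
28 Hz ≤ fs/2 = 30 Hz, appears at 28 Hz.
70 Hz mod fs = 10 Hz.
10 Hz ≤ fs/2 = 30 Hz, appears at 10 Hz.
148 Hz and 208 Hz both map to 28 Hz.

148 Hz, 208 Hz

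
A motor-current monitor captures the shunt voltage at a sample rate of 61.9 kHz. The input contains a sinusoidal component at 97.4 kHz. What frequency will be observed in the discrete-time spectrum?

97.4 kHz mod fs = 35.5 kHz.
35.5 kHz > fs/2 = 30.95 kHz, folds to fs − 35.5 kHz = 26.4 kHz.

26.4 kHz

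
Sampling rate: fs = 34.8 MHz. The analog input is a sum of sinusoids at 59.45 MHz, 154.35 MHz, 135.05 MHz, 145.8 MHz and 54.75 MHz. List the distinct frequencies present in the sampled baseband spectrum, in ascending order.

4.15 MHz, 6.6 MHz, 10.15 MHz, 14.85 MHz, 15.15 MHz

fs/2 = 17.4 MHz.
59.45 MHz mod fs = 24.65 MHz.
24.65 MHz > fs/2 = 17.4 MHz, folds to fs − 24.65 MHz = 10.15 MHz.
154.35 MHz mod fs = 15.15 MHz.
15.15 MHz ≤ fs/2 = 17.4 MHz, appears at 15.15 MHz.
135.05 MHz mod fs = 30.65 MHz.
30.65 MHz > fs/2 = 17.4 MHz, folds to fs − 30.65 MHz = 4.15 MHz.
145.8 MHz mod fs = 6.6 MHz.
6.6 MHz ≤ fs/2 = 17.4 MHz, appears at 6.6 MHz.
54.75 MHz mod fs = 19.95 MHz.
19.95 MHz > fs/2 = 17.4 MHz, folds to fs − 19.95 MHz = 14.85 MHz.
Distinct values: {4.15 MHz, 6.6 MHz, 10.15 MHz, 14.85 MHz, 15.15 MHz}.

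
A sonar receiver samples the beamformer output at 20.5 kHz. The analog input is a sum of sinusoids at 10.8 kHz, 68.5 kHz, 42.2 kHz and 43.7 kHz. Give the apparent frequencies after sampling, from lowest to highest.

1.2 kHz, 2.7 kHz, 7 kHz, 9.7 kHz

fs/2 = 10.25 kHz.
10.8 kHz > fs/2 = 10.25 kHz, folds to fs − 10.8 kHz = 9.7 kHz.
68.5 kHz mod fs = 7 kHz.
7 kHz ≤ fs/2 = 10.25 kHz, appears at 7 kHz.
42.2 kHz mod fs = 1.2 kHz.
1.2 kHz ≤ fs/2 = 10.25 kHz, appears at 1.2 kHz.
43.7 kHz mod fs = 2.7 kHz.
2.7 kHz ≤ fs/2 = 10.25 kHz, appears at 2.7 kHz.
Distinct values: {1.2 kHz, 2.7 kHz, 7 kHz, 9.7 kHz}.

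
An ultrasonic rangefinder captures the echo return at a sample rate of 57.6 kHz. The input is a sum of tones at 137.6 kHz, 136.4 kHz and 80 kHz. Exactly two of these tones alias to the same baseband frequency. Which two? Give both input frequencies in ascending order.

80 kHz, 137.6 kHz

fs/2 = 28.8 kHz.
137.6 kHz mod fs = 22.4 kHz.
22.4 kHz ≤ fs/2 = 28.8 kHz, appears at 22.4 kHz.
136.4 kHz mod fs = 21.2 kHz.
21.2 kHz ≤ fs/2 = 28.8 kHz, appears at 21.2 kHz.
80 kHz mod fs = 22.4 kHz.
22.4 kHz ≤ fs/2 = 28.8 kHz, appears at 22.4 kHz.
80 kHz and 137.6 kHz both map to 22.4 kHz.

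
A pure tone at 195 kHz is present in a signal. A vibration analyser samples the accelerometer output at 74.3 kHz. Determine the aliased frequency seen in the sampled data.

195 kHz mod fs = 46.4 kHz.
46.4 kHz > fs/2 = 37.15 kHz, folds to fs − 46.4 kHz = 27.9 kHz.

27.9 kHz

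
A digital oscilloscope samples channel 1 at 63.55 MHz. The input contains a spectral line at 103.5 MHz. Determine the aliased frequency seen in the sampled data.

23.6 MHz

103.5 MHz mod fs = 39.95 MHz.
39.95 MHz > fs/2 = 31.775 MHz, folds to fs − 39.95 MHz = 23.6 MHz.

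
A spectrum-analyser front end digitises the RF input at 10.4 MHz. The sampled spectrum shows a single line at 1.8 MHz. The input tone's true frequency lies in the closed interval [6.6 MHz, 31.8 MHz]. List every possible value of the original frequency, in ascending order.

8.6 MHz, 12.2 MHz, 19 MHz, 22.6 MHz, 29.4 MHz

Frequencies that alias to 1.8 MHz are k·fs ± 1.8 MHz for integer k ≥ 0.
k=0: 1.8 MHz.
k=1: 8.6 MHz, 12.2 MHz.
k=2: 19 MHz, 22.6 MHz.
k=3: 29.4 MHz, 33 MHz.
k=4: 39.8 MHz, 43.4 MHz.
Within [6.6 MHz, 31.8 MHz]: 8.6 MHz, 12.2 MHz, 19 MHz, 22.6 MHz, 29.4 MHz.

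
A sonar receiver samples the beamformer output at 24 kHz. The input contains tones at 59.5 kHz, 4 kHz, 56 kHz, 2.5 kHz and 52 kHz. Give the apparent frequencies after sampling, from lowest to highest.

fs/2 = 12 kHz.
59.5 kHz mod fs = 11.5 kHz.
11.5 kHz ≤ fs/2 = 12 kHz, appears at 11.5 kHz.
4 kHz ≤ fs/2 = 12 kHz, passes unchanged.
56 kHz mod fs = 8 kHz.
8 kHz ≤ fs/2 = 12 kHz, appears at 8 kHz.
2.5 kHz ≤ fs/2 = 12 kHz, passes unchanged.
52 kHz mod fs = 4 kHz.
4 kHz ≤ fs/2 = 12 kHz, appears at 4 kHz.
Distinct values: {2.5 kHz, 4 kHz, 8 kHz, 11.5 kHz}.

2.5 kHz, 4 kHz, 8 kHz, 11.5 kHz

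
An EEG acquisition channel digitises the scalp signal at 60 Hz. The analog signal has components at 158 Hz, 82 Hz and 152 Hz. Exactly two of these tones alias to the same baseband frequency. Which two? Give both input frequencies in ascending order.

fs/2 = 30 Hz.
158 Hz mod fs = 38 Hz.
38 Hz > fs/2 = 30 Hz, folds to fs − 38 Hz = 22 Hz.
82 Hz mod fs = 22 Hz.
22 Hz ≤ fs/2 = 30 Hz, appears at 22 Hz.
152 Hz mod fs = 32 Hz.
32 Hz > fs/2 = 30 Hz, folds to fs − 32 Hz = 28 Hz.
82 Hz and 158 Hz both map to 22 Hz.

82 Hz, 158 Hz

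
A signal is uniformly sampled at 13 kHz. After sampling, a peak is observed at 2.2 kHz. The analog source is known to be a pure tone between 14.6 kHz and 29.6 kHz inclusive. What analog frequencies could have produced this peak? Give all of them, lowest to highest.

15.2 kHz, 23.8 kHz, 28.2 kHz

Frequencies that alias to 2.2 kHz are k·fs ± 2.2 kHz for integer k ≥ 0.
k=0: 2.2 kHz.
k=1: 10.8 kHz, 15.2 kHz.
k=2: 23.8 kHz, 28.2 kHz.
k=3: 36.8 kHz, 41.2 kHz.
Within [14.6 kHz, 29.6 kHz]: 15.2 kHz, 23.8 kHz, 28.2 kHz.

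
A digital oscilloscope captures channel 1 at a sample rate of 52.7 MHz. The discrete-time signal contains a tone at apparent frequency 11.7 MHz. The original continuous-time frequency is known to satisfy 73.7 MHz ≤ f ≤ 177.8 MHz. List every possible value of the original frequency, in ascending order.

93.7 MHz, 117.1 MHz, 146.4 MHz, 169.8 MHz

Frequencies that alias to 11.7 MHz are k·fs ± 11.7 MHz for integer k ≥ 0.
k=0: 11.7 MHz.
k=1: 41 MHz, 64.4 MHz.
k=2: 93.7 MHz, 117.1 MHz.
k=3: 146.4 MHz, 169.8 MHz.
k=4: 199.1 MHz, 222.5 MHz.
Within [73.7 MHz, 177.8 MHz]: 93.7 MHz, 117.1 MHz, 146.4 MHz, 169.8 MHz.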